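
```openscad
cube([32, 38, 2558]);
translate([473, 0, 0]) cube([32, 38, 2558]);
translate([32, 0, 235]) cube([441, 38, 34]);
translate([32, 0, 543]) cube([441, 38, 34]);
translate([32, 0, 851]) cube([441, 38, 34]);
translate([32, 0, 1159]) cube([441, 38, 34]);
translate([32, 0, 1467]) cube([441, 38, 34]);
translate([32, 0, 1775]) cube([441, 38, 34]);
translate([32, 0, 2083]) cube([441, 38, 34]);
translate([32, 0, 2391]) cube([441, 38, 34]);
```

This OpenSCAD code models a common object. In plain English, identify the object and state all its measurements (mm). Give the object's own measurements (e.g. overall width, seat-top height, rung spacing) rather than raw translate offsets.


A straight ladder. Two 32×38 mm vertical rails, 2558 mm tall, stand 505 mm apart (outside-to-outside) with their front faces coplanar on the −y side. 8 rungs, each 38 mm deep and 34 mm tall, span between the inner faces of the rails, front faces flush with the rails. The lowest rung's underside is at z = 235 mm and rungs are spaced 308 mm apart (underside to underside).


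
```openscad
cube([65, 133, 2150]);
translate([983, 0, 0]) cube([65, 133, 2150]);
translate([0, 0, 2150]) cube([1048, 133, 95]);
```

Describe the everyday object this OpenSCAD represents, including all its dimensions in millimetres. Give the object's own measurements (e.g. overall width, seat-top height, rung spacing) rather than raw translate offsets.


A door frame. The clear opening is 918 mm wide and 2150 mm high. Two 65 mm wide jambs, 133 mm deep, stand either side of the opening from the floor to the top of the opening. A 95 mm thick head sits across the top of both jambs, spanning the full outside width of the frame.


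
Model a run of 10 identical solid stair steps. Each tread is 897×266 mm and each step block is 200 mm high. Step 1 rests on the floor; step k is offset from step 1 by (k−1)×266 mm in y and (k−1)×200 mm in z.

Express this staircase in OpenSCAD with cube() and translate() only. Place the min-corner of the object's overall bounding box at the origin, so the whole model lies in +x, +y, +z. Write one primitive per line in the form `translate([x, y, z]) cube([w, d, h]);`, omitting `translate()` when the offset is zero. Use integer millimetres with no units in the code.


cube([897, 266, 200]);
translate([0, 266, 200]) cube([897, 266, 200]);
translate([0, 532, 400]) cube([897, 266, 200]);
translate([0, 798, 600]) cube([897, 266, 200]);
translate([0, 1064, 800]) cube([897, 266, 200]);
translate([0, 1330, 1000]) cube([897, 266, 200]);
translate([0, 1596, 1200]) cube([897, 266, 200]);
translate([0, 1862, 1400]) cube([897, 266, 200]);
translate([0, 2128, 1600]) cube([897, 266, 200]);
translate([0, 2394, 1800]) cube([897, 266, 200]);


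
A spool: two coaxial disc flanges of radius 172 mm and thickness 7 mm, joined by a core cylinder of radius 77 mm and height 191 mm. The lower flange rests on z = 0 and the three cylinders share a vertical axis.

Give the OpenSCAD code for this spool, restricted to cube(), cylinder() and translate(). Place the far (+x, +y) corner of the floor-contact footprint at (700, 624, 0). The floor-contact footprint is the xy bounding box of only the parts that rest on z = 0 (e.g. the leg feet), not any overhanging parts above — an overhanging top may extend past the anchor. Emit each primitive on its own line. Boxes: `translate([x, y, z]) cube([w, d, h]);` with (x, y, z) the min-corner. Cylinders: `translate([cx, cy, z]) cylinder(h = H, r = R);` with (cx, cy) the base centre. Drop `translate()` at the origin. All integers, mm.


translate([528, 452, 0]) cylinder(h = 7, r = 172);
translate([528, 452, 7]) cylinder(h = 191, r = 77);
translate([528, 452, 198]) cylinder(h = 7, r = 172);


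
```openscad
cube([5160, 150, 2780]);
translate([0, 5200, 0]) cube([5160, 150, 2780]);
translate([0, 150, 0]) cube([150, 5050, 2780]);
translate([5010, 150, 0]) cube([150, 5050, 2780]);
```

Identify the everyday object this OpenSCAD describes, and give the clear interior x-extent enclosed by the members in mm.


A house (or room) frame. The interior width is 4860 mm.

Four 2780 mm walls enclosing a rectangle with no floor or roof — a room or house frame. Outside width is 5160 mm and wall thickness is 150 mm, so the interior width is 5160 − 2 × 150 = 4860 mm.


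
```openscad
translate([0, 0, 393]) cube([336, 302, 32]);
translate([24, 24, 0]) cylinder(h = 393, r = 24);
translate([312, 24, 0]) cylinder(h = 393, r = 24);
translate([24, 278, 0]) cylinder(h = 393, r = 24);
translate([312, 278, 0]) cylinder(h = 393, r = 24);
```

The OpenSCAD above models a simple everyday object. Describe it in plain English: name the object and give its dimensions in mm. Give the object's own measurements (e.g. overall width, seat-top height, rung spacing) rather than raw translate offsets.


A simple wooden stool: a rectangular seat 336 mm (x) by 302 mm (y), 32 mm thick, top face at z = 425 mm, on four round legs, each 48 mm in diameter. The legs rest on z = 0, each leg's axis is inset half a diameter from the nearest pair of seat edges (so the leg's bounding box is flush with the corner).


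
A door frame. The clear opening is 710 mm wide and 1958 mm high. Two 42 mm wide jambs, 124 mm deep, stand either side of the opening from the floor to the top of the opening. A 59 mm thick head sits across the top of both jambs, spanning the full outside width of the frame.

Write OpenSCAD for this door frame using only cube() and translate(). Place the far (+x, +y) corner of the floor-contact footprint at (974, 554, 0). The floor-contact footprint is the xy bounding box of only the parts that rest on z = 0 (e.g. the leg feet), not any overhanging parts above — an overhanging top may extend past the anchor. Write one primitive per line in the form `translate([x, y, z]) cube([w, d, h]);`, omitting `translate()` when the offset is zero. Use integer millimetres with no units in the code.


translate([180, 430, 0]) cube([42, 124, 1958]);
translate([932, 430, 0]) cube([42, 124, 1958]);
translate([180, 430, 1958]) cube([794, 124, 59]);


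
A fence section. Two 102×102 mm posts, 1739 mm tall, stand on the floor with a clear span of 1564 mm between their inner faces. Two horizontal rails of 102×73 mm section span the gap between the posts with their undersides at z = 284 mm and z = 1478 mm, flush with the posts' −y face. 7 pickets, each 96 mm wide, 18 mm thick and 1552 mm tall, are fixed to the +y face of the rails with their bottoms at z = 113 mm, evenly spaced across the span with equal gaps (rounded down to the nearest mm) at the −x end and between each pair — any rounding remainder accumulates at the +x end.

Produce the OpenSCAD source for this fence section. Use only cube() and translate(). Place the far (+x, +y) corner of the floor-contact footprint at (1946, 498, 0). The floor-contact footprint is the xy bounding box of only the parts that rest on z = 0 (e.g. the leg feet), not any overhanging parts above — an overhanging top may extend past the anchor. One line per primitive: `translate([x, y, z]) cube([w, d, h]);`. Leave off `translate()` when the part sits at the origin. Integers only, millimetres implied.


translate([178, 396, 0]) cube([102, 102, 1739]);
translate([1844, 396, 0]) cube([102, 102, 1739]);
translate([280, 396, 284]) cube([1564, 102, 73]);
translate([280, 396, 1478]) cube([1564, 102, 73]);
translate([391, 498, 113]) cube([96, 18, 1552]);
translate([598, 498, 113]) cube([96, 18, 1552]);
translate([805, 498, 113]) cube([96, 18, 1552]);
translate([1012, 498, 113]) cube([96, 18, 1552]);
translate([1219, 498, 113]) cube([96, 18, 1552]);
translate([1426, 498, 113]) cube([96, 18, 1552]);
translate([1633, 498, 113]) cube([96, 18, 1552]);


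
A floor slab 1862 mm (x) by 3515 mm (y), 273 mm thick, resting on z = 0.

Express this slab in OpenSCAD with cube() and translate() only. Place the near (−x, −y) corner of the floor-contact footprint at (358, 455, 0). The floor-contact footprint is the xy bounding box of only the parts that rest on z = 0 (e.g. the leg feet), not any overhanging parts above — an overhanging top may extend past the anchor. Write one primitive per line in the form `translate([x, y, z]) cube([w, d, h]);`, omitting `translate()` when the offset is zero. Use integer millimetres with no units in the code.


translate([358, 455, 0]) cube([1862, 3515, 273]);


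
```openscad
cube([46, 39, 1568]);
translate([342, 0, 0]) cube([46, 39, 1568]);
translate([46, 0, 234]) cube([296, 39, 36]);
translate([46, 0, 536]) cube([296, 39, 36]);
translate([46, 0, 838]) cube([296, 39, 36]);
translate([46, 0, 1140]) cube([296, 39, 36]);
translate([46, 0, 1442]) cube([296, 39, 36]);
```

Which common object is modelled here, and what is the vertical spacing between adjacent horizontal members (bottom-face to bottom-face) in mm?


A ladder. The rung spacing is 302 mm.

Two tall 46×39 posts with 5 short bars between them — a ladder. Adjacent rungs sit at z = 234 and z = 536, so the spacing is 536 − 234 = 302 mm.


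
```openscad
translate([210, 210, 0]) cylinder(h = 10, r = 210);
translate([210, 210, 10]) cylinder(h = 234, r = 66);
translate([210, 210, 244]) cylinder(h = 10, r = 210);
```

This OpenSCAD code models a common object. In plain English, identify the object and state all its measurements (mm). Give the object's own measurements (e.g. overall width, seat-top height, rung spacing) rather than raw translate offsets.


A spool: two coaxial disc flanges of radius 210 mm and thickness 10 mm, joined by a core cylinder of radius 66 mm and height 234 mm. The lower flange rests on z = 0 and the three cylinders share a vertical axis.


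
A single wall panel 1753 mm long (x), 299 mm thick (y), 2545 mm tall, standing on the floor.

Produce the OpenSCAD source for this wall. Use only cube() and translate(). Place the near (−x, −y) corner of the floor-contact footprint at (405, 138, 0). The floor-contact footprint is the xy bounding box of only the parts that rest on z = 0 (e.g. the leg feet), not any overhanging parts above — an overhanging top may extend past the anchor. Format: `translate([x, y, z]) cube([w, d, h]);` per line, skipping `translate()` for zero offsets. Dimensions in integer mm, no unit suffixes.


translate([405, 138, 0]) cube([1753, 299, 2545]);


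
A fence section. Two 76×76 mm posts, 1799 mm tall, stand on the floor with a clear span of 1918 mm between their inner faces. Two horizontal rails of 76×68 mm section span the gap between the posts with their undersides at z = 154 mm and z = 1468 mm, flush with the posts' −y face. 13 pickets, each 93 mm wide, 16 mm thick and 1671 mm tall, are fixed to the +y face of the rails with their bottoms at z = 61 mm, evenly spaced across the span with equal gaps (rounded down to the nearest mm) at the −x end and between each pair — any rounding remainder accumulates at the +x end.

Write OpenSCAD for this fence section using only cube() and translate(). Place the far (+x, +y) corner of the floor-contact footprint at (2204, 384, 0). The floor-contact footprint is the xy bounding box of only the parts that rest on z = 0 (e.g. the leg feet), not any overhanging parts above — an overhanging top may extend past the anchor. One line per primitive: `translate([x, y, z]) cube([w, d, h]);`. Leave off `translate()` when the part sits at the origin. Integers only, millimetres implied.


translate([134, 308, 0]) cube([76, 76, 1799]);
translate([2128, 308, 0]) cube([76, 76, 1799]);
translate([210, 308, 154]) cube([1918, 76, 68]);
translate([210, 308, 1468]) cube([1918, 76, 68]);
translate([260, 384, 61]) cube([93, 16, 1671]);
translate([403, 384, 61]) cube([93, 16, 1671]);
translate([546, 384, 61]) cube([93, 16, 1671]);
translate([689, 384, 61]) cube([93, 16, 1671]);
translate([832, 384, 61]) cube([93, 16, 1671]);
translate([975, 384, 61]) cube([93, 16, 1671]);
translate([1118, 384, 61]) cube([93, 16, 1671]);
translate([1261, 384, 61]) cube([93, 16, 1671]);
translate([1404, 384, 61]) cube([93, 16, 1671]);
translate([1547, 384, 61]) cube([93, 16, 1671]);
translate([1690, 384, 61]) cube([93, 16, 1671]);
translate([1833, 384, 61]) cube([93, 16, 1671]);
translate([1976, 384, 61]) cube([93, 16, 1671]);


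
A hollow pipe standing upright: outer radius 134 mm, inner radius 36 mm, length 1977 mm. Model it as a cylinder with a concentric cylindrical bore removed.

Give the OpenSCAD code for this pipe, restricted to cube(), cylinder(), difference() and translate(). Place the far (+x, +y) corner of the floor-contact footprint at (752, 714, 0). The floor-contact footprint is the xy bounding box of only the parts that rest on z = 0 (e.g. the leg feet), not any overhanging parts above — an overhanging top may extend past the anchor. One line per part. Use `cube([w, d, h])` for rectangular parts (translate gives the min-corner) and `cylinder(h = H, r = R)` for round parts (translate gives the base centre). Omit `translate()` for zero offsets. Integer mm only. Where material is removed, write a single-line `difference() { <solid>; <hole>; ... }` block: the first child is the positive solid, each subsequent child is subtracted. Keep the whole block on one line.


difference() { translate([618, 580, 0]) cylinder(h = 1977, r = 134); translate([618, 580, 0]) cylinder(h = 1977, r = 36); }


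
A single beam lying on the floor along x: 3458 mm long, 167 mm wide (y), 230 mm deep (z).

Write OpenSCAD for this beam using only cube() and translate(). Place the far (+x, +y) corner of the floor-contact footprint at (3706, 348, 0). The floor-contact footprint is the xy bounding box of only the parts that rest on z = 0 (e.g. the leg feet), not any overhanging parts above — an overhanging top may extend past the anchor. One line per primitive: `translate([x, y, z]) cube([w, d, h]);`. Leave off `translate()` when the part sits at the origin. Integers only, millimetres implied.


translate([248, 181, 0]) cube([3458, 167, 230]);


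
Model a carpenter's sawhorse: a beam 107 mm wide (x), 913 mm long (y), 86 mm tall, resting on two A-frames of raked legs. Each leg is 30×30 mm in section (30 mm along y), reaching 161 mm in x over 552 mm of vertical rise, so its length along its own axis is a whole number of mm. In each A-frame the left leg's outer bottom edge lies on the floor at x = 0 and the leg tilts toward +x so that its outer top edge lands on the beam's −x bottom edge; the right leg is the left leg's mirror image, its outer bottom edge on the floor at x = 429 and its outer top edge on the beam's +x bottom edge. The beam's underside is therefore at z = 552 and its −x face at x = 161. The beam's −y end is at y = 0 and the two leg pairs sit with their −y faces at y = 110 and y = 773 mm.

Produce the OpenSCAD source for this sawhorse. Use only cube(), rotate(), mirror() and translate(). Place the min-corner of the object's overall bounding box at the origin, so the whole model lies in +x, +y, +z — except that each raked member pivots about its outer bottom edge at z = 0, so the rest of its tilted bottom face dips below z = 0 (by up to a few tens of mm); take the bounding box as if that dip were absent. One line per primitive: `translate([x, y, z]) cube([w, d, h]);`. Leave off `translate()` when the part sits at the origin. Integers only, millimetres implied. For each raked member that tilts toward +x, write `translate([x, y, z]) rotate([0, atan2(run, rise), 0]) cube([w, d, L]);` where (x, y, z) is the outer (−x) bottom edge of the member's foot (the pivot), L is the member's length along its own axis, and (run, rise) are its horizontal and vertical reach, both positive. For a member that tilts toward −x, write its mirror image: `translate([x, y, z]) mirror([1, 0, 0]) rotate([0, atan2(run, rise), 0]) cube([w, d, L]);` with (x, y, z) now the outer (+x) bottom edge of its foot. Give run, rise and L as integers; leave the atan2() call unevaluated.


translate([161, 0, 552]) cube([107, 913, 86]);
translate([0, 110, 0]) rotate([0, atan2(161, 552), 0]) cube([30, 30, 575]);
translate([429, 110, 0]) mirror([1, 0, 0]) rotate([0, atan2(161, 552), 0]) cube([30, 30, 575]);
translate([0, 773, 0]) rotate([0, atan2(161, 552), 0]) cube([30, 30, 575]);
translate([429, 773, 0]) mirror([1, 0, 0]) rotate([0, atan2(161, 552), 0]) cube([30, 30, 575]);


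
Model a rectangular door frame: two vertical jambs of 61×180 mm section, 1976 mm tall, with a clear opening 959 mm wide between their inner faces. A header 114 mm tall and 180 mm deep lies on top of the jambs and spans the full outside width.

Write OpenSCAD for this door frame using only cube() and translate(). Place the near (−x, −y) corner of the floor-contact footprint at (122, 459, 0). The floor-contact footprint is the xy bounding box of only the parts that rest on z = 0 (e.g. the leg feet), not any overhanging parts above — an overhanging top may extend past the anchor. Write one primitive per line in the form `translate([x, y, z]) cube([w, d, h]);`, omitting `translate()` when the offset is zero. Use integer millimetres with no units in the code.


translate([122, 459, 0]) cube([61, 180, 1976]);
translate([1142, 459, 0]) cube([61, 180, 1976]);
translate([122, 459, 1976]) cube([1081, 180, 114]);


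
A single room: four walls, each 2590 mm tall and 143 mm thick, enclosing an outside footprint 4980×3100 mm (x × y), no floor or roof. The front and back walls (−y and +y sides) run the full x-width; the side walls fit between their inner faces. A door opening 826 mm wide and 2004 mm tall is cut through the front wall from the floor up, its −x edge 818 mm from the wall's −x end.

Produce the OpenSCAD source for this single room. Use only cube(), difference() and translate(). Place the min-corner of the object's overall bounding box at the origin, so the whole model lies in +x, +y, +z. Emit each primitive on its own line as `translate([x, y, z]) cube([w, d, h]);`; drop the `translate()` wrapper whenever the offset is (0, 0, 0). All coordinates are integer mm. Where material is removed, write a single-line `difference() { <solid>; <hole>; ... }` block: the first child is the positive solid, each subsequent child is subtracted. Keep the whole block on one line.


difference() { cube([4980, 143, 2590]); translate([818, 0, 0]) cube([826, 143, 2004]); }
translate([0, 2957, 0]) cube([4980, 143, 2590]);
translate([0, 143, 0]) cube([143, 2814, 2590]);
translate([4837, 143, 0]) cube([143, 2814, 2590]);


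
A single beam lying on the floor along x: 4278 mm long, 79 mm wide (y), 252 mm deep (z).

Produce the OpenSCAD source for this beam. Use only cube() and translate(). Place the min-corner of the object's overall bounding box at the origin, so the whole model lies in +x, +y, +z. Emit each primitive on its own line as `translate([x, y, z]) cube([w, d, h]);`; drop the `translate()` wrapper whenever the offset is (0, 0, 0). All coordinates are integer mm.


cube([4278, 79, 252]);


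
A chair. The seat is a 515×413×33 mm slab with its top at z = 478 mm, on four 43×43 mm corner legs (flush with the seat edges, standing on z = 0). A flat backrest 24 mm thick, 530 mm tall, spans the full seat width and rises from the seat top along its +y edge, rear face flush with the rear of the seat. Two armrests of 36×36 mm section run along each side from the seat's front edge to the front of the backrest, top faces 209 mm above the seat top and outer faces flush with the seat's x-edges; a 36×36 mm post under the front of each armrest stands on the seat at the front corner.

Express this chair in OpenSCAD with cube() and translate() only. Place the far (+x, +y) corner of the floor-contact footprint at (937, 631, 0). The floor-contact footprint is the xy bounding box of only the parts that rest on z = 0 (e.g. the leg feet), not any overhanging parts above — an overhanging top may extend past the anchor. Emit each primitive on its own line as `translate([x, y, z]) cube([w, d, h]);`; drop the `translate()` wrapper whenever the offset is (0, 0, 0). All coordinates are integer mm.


translate([422, 218, 445]) cube([515, 413, 33]);
translate([422, 218, 0]) cube([43, 43, 445]);
translate([894, 218, 0]) cube([43, 43, 445]);
translate([422, 588, 0]) cube([43, 43, 445]);
translate([894, 588, 0]) cube([43, 43, 445]);
translate([422, 607, 478]) cube([515, 24, 530]);
translate([422, 218, 651]) cube([36, 389, 36]);
translate([901, 218, 651]) cube([36, 389, 36]);
translate([422, 218, 478]) cube([36, 36, 173]);
translate([901, 218, 478]) cube([36, 36, 173]);


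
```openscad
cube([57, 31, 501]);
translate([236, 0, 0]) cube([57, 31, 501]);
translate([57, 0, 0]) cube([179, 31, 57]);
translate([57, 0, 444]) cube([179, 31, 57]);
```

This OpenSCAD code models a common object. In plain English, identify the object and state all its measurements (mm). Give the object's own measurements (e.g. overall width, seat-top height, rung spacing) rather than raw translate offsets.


A rectangular picture frame lying in the x–z plane (depth along y). The opening is 179 mm wide (x) by 387 mm tall (z), surrounded by a border 57 mm wide on all four sides. The frame is 31 mm deep and is made of two full-height vertical stiles with two horizontal rails fitted between them.


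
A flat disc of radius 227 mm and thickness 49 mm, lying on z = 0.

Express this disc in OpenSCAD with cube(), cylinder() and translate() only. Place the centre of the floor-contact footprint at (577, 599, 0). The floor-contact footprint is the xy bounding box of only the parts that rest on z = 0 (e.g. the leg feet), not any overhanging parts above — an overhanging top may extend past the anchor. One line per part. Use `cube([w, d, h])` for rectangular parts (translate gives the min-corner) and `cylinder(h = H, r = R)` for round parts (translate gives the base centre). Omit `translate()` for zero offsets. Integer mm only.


translate([577, 599, 0]) cylinder(h = 49, r = 227);


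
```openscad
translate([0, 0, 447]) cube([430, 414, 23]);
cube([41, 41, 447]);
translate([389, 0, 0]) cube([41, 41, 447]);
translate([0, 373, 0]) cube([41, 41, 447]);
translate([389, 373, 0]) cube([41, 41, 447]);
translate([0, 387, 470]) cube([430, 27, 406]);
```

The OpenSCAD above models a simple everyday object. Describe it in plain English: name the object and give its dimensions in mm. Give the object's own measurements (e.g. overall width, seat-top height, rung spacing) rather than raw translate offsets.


A chair. The seat is a 430×414×23 mm slab with its top at z = 470 mm, on four 41×41 mm corner legs (flush with the seat edges, standing on z = 0). A flat backrest 27 mm thick, 406 mm tall, spans the full seat width and rises from the seat top along its +y edge, rear face flush with the rear of the seat.


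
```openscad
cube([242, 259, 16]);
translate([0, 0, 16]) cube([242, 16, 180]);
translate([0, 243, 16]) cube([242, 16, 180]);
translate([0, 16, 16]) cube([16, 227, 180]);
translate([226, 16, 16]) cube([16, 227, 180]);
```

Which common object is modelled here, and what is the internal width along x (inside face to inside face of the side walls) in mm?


An open box. The internal width is 210 mm.

A 242×259 base slab with four walls standing on it — an open box. The base is 242 mm wide and the walls are 16 mm thick, so the internal width is 242 − 2 × 16 = 210 mm.


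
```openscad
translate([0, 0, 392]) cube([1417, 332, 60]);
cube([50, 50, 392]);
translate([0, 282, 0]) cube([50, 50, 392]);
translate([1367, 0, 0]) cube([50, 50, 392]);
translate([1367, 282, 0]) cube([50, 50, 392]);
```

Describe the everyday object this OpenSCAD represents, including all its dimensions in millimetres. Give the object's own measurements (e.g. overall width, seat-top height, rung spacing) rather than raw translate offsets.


A long wooden bench with a 1417 mm (x) × 332 mm (y) seat, 60 mm thick, its top surface 452 mm above the floor. Four 50 mm square legs at the seat corners, flush with the edges, run from z = 0 to the seat underside.


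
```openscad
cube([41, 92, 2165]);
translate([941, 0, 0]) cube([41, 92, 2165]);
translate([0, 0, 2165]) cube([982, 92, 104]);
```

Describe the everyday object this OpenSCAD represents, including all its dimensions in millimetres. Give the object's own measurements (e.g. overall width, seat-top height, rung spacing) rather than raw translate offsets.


A door frame. The clear opening is 900 mm wide and 2165 mm high. Two 41 mm wide jambs, 92 mm deep, stand either side of the opening from the floor to the top of the opening. A 104 mm thick head sits across the top of both jambs, spanning the full outside width of the frame.


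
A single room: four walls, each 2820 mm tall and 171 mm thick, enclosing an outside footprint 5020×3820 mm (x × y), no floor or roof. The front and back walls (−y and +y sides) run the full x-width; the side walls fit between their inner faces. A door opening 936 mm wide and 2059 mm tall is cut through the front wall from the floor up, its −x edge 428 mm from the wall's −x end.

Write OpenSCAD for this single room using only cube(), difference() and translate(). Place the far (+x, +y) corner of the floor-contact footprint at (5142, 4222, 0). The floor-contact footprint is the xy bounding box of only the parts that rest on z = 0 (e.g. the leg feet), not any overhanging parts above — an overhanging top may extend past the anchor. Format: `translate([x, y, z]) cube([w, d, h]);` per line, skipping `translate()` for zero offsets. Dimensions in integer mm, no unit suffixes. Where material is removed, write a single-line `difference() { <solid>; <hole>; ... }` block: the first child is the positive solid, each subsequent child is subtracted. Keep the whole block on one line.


difference() { translate([122, 402, 0]) cube([5020, 171, 2820]); translate([550, 402, 0]) cube([936, 171, 2059]); }
translate([122, 4051, 0]) cube([5020, 171, 2820]);
translate([122, 573, 0]) cube([171, 3478, 2820]);
translate([4971, 573, 0]) cube([171, 3478, 2820]);


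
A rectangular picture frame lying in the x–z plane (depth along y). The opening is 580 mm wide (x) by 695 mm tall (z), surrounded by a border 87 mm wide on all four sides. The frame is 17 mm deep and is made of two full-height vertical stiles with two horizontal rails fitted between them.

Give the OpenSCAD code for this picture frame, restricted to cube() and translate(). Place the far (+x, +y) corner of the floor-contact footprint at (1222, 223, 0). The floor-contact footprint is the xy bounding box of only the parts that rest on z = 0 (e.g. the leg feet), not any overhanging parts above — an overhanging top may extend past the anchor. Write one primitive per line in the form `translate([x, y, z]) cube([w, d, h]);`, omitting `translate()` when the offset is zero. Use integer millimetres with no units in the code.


translate([468, 206, 0]) cube([87, 17, 869]);
translate([1135, 206, 0]) cube([87, 17, 869]);
translate([555, 206, 0]) cube([580, 17, 87]);
translate([555, 206, 782]) cube([580, 17, 87]);


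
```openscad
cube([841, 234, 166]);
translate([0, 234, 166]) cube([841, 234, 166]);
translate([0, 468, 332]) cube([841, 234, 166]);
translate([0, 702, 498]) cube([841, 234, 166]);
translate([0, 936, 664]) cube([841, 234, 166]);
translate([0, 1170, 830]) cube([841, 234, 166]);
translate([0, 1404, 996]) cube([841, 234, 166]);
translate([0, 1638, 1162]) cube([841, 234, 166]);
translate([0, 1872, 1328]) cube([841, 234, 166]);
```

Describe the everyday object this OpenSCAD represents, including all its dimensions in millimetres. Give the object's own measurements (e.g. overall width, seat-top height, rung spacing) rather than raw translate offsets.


A straight staircase of 9 solid steps. Each step is 841 mm wide (x), 234 mm deep (y, the going) and 166 mm tall (the rise). The first step rests on the floor; each subsequent step sits one going further in +y and one rise higher in +z, directly behind and above the previous step with no overlap.


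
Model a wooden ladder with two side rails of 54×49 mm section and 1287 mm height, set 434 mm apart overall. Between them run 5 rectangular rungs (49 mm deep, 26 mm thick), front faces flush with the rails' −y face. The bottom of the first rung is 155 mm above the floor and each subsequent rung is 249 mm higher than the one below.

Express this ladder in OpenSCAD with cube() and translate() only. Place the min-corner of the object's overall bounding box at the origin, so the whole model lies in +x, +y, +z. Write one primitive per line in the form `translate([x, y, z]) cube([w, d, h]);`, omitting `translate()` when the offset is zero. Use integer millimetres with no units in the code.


cube([54, 49, 1287]);
translate([380, 0, 0]) cube([54, 49, 1287]);
translate([54, 0, 155]) cube([326, 49, 26]);
translate([54, 0, 404]) cube([326, 49, 26]);
translate([54, 0, 653]) cube([326, 49, 26]);
translate([54, 0, 902]) cube([326, 49, 26]);
translate([54, 0, 1151]) cube([326, 49, 26]);


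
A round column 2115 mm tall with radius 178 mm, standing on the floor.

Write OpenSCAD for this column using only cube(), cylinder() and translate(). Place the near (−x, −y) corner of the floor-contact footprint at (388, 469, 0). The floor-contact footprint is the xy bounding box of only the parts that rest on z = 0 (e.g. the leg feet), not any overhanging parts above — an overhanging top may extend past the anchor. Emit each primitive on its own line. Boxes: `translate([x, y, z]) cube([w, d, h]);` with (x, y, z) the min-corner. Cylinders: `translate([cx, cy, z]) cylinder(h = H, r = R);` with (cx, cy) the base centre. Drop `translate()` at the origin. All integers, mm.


translate([566, 647, 0]) cylinder(h = 2115, r = 178);


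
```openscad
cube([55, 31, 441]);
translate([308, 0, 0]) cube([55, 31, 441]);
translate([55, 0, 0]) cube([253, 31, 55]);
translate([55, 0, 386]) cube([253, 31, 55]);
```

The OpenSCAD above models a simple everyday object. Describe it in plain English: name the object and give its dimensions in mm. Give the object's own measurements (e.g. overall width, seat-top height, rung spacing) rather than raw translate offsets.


A rectangular picture frame lying in the x–z plane (depth along y). The opening is 253 mm wide (x) by 331 mm tall (z), surrounded by a border 55 mm wide on all four sides. The frame is 31 mm deep and is made of two full-height vertical stiles with two horizontal rails fitted between them.


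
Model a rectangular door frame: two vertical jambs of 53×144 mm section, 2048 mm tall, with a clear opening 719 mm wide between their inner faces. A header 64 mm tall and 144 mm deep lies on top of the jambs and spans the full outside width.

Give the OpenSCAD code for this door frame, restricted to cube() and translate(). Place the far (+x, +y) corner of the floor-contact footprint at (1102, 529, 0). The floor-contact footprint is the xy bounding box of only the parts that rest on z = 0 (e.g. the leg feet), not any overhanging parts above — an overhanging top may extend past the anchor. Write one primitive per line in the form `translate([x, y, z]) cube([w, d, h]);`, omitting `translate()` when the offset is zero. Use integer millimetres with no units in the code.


translate([277, 385, 0]) cube([53, 144, 2048]);
translate([1049, 385, 0]) cube([53, 144, 2048]);
translate([277, 385, 2048]) cube([825, 144, 64]);


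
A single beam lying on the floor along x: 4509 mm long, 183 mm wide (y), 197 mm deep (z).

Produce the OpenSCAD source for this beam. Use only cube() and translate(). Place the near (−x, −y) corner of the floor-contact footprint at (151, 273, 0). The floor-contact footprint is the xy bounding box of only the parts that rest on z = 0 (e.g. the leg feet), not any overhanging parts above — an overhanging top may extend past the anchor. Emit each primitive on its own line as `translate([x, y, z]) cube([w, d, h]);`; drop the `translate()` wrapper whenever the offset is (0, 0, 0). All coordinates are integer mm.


translate([151, 273, 0]) cube([4509, 183, 197]);


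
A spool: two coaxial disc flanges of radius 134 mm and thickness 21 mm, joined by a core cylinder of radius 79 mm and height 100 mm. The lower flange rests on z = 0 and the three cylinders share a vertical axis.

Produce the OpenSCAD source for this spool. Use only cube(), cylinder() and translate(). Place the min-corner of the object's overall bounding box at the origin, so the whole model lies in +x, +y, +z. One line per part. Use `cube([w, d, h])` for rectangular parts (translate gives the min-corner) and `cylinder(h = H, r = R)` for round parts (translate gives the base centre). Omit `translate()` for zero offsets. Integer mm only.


translate([134, 134, 0]) cylinder(h = 21, r = 134);
translate([134, 134, 21]) cylinder(h = 100, r = 79);
translate([134, 134, 121]) cylinder(h = 21, r = 134);


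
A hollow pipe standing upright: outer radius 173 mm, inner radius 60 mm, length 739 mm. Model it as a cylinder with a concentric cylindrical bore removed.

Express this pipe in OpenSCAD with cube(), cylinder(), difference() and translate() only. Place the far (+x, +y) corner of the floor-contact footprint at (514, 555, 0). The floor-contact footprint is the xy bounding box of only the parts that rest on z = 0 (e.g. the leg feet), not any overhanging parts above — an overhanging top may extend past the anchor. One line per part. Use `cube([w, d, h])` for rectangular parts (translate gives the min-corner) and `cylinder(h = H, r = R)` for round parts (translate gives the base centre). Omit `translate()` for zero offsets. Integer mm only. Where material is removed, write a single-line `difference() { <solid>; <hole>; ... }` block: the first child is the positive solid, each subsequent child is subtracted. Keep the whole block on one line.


difference() { translate([341, 382, 0]) cylinder(h = 739, r = 173); translate([341, 382, 0]) cylinder(h = 739, r = 60); }


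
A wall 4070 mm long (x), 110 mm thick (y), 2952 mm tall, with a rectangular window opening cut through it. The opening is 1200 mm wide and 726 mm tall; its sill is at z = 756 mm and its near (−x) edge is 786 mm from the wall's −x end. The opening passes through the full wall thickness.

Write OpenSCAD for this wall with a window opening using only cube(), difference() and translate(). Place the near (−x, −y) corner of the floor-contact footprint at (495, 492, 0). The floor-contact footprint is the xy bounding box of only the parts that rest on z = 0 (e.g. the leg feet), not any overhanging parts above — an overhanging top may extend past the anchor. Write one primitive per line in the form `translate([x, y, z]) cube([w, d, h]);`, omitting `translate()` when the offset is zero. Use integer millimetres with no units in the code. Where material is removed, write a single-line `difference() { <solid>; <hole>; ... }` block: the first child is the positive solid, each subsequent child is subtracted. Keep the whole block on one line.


difference() { translate([495, 492, 0]) cube([4070, 110, 2952]); translate([1281, 492, 756]) cube([1200, 110, 726]); }


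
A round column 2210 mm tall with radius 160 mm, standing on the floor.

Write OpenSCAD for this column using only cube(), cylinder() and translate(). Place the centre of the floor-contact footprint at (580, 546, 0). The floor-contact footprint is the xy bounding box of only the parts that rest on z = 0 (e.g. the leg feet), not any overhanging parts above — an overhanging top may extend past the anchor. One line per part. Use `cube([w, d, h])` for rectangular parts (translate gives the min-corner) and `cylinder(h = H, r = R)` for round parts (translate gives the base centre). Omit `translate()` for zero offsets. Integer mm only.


translate([580, 546, 0]) cylinder(h = 2210, r = 160);


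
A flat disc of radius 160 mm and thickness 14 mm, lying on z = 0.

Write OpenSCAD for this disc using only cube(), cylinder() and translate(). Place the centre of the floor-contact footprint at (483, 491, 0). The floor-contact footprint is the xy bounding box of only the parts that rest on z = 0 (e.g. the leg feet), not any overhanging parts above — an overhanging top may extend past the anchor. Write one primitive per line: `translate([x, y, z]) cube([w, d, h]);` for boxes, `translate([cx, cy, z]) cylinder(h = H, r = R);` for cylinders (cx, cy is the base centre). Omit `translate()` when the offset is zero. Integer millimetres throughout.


translate([483, 491, 0]) cylinder(h = 14, r = 160);


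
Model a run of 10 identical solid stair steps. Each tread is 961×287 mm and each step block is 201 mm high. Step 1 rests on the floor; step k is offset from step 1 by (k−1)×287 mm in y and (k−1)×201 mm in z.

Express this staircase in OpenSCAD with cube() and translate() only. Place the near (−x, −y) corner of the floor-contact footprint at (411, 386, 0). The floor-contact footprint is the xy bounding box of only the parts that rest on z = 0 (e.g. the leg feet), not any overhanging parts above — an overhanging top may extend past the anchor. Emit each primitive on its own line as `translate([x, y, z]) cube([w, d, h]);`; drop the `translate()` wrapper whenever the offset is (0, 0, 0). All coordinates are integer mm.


translate([411, 386, 0]) cube([961, 287, 201]);
translate([411, 673, 201]) cube([961, 287, 201]);
translate([411, 960, 402]) cube([961, 287, 201]);
translate([411, 1247, 603]) cube([961, 287, 201]);
translate([411, 1534, 804]) cube([961, 287, 201]);
translate([411, 1821, 1005]) cube([961, 287, 201]);
translate([411, 2108, 1206]) cube([961, 287, 201]);
translate([411, 2395, 1407]) cube([961, 287, 201]);
translate([411, 2682, 1608]) cube([961, 287, 201]);
translate([411, 2969, 1809]) cube([961, 287, 201]);


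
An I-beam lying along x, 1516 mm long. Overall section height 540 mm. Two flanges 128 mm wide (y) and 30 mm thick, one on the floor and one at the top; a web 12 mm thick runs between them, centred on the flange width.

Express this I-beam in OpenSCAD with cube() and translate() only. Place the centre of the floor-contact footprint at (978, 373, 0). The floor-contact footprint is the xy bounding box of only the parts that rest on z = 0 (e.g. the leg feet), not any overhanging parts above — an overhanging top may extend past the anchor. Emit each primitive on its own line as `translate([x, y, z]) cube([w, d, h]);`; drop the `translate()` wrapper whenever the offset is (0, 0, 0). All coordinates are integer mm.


translate([220, 309, 0]) cube([1516, 128, 30]);
translate([220, 367, 30]) cube([1516, 12, 480]);
translate([220, 309, 510]) cube([1516, 128, 30]);


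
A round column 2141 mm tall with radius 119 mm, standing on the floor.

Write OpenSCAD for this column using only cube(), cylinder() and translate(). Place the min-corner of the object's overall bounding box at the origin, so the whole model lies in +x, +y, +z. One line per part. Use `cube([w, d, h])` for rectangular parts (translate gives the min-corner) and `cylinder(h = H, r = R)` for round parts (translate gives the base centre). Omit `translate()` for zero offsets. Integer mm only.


translate([119, 119, 0]) cylinder(h = 2141, r = 119);


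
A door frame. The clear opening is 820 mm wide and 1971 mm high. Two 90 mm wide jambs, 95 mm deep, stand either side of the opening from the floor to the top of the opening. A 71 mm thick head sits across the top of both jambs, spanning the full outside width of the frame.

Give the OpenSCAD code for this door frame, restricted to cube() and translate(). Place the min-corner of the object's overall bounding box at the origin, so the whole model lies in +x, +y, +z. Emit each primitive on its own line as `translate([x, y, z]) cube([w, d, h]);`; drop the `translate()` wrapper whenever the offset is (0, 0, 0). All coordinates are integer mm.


cube([90, 95, 1971]);
translate([910, 0, 0]) cube([90, 95, 1971]);
translate([0, 0, 1971]) cube([1000, 95, 71]);


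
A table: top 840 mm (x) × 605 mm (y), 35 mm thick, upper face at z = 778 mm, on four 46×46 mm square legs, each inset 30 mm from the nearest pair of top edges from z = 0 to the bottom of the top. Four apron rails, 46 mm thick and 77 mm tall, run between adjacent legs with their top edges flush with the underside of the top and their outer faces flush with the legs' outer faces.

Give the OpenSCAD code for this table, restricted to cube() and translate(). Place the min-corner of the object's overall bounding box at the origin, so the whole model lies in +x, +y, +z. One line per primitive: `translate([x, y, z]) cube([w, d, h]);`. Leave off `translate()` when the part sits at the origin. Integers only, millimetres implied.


translate([0, 0, 743]) cube([840, 605, 35]);
translate([30, 30, 0]) cube([46, 46, 743]);
translate([764, 30, 0]) cube([46, 46, 743]);
translate([30, 529, 0]) cube([46, 46, 743]);
translate([764, 529, 0]) cube([46, 46, 743]);
translate([76, 30, 666]) cube([688, 46, 77]);
translate([76, 529, 666]) cube([688, 46, 77]);
translate([30, 76, 666]) cube([46, 453, 77]);
translate([764, 76, 666]) cube([46, 453, 77]);
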